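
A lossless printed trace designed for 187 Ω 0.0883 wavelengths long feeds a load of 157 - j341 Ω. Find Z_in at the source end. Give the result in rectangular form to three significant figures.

βl = 2π × 0.0883 = 31.8°
tan(βl) = tan(31.8°) = 0.62
Z_in = Z_0·(Z_L + jZ_0·tanβl)/(Z_0 + jZ_L·tanβl)
     = 187·(157 − j225)/(398 + j97.3)

Z_in ≈ 45.2 − j117 Ω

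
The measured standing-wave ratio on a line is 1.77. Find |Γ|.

|Γ| = (S − 1)/(S + 1) = (1.77 − 1)/(1.77 + 1) = 0.77/2.77

|Γ| ≈ 0.278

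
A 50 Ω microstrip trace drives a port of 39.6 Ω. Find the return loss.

Γ = (39.6 − 50)/(39.6 + 50) = -0.116
RL = −20·log₁₀|Γ| = −20·log₁₀(0.116)

RL ≈ 18.7 dB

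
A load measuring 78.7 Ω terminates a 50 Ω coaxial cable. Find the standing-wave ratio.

VSWR ≈ 1.57

Γ = (78.7 − 50)/(78.7 + 50) = 0.223
VSWR = (1 + 0.223)/(1 − 0.223)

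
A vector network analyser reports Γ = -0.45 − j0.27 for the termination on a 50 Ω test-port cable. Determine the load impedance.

Z_L = Z_0·(1 + Γ)/(1 − Γ) = 50·(0.55 − j0.27)/(1.45 + j0.27)

Z_L ≈ 16.7 − j12.4 Ω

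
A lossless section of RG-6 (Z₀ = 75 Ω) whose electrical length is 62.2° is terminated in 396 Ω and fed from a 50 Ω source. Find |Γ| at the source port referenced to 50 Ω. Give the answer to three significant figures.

tan(βl) = 1.9
Z_in = Z_0·(Z_L + jZ_0·tanβl)/(Z_0 + jZ_L·tanβl) = 18 − j37.7 Ω
Γ_s = (Z_in − Z_s)/(Z_in + Z_s) = (-32 − j37.7)/(68 − j37.7), |Γ_s| = 0.637

|Γ| ≈ 0.637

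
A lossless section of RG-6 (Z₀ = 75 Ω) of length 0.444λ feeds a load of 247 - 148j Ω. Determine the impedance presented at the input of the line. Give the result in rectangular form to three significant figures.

Z_in ≈ 182 + j163 Ω

βl = 2π × 0.444 = 160°
tan(βl) = tan(160°) = -0.367
Z_in = Z_0·(Z_L + jZ_0·tanβl)/(Z_0 + jZ_L·tanβl)
     = 75·(247 − j176)/(20.7 − j90.7)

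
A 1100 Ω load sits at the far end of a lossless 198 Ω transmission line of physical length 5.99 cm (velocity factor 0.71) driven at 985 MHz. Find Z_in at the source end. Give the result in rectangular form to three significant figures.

Z_in ≈ 36.7 + j32.8 Ω

λ = v/f = 0.71·c / 985 MHz = 0.216 m
βl = 2π·l/λ = 2π × 0.277 = 99.7°
tan(βl) = tan(99.7°) = -5.84
Z_in = Z_0·(Z_L + jZ_0·tanβl)/(Z_0 + jZ_L·tanβl)
     = 198·(1100 − j1160)/(198 − j6420)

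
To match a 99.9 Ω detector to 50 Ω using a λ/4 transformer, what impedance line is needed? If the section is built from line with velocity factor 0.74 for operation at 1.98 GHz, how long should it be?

Z_qwt = √(Z_0·R_L) = √(50 × 99.9) = √4995
λ = 0.74·c/f = 0.112 m, so l = λ/4 = 0.028 m

Z_qwt ≈ 70.7 Ω; length ≈ 2.8 cm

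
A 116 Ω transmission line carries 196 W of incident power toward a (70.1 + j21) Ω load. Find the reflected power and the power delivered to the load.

|Γ| = |(-45.9 + j21)/(186.1 + j21)| = 0.27
|Γ|² = 0.0726
P_refl = |Γ|²·P_inc = 14.2 W, P_del = (1 − |Γ|²)·P_inc = 182 W

P_reflected ≈ 14.2 W; P_delivered ≈ 182 W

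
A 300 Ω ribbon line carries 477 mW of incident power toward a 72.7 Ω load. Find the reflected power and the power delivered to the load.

Γ = (72.7 − 300)/(72.7 + 300) = -0.61
|Γ|² = 0.372
P_refl = |Γ|²·P_inc = 177 mW, P_del = (1 − |Γ|²)·P_inc = 300 mW

P_reflected ≈ 177 mW; P_delivered ≈ 300 mW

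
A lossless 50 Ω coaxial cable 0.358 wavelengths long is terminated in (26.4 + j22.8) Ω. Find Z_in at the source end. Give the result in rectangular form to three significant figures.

βl = 2π × 0.358 = 129°
tan(βl) = tan(129°) = -1.24
Z_in = Z_0·(Z_L + jZ_0·tanβl)/(Z_0 + jZ_L·tanβl)
     = 50·(26.4 − j39.2)/(78.3 − j32.7)

Z_in ≈ 23.3 − j15.3 Ω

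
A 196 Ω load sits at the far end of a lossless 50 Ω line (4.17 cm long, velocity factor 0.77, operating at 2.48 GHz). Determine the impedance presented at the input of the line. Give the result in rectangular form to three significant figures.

Z_in ≈ 78.5 + j87.9 Ω

λ = v/f = 0.77·c / 2.48 GHz = 0.0931 m
βl = 2π·l/λ = 2π × 0.448 = 161°
tan(βl) = tan(161°) = -0.341
Z_in = Z_0·(Z_L + jZ_0·tanβl)/(Z_0 + jZ_L·tanβl)
     = 50·(196 − j17.1)/(50 − j66.8)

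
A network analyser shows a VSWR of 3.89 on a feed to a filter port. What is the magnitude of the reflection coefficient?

|Γ| ≈ 0.591

|Γ| = (S − 1)/(S + 1) = (3.89 − 1)/(3.89 + 1) = 2.89/4.89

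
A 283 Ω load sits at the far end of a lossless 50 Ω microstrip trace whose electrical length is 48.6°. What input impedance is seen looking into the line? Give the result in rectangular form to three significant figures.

tan(βl) = tan(48.6°) = 1.13
Z_in = Z_0·(Z_L + jZ_0·tanβl)/(Z_0 + jZ_L·tanβl)
     = 50·(283 + j56.7)/(50 + j321)

Z_in ≈ 15.3 − j41.7 Ω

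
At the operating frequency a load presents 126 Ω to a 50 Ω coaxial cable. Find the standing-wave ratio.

For a purely resistive load, VSWR = R_L/Z_0 or Z_0/R_L (whichever > 1) = 126/50

VSWR ≈ 2.52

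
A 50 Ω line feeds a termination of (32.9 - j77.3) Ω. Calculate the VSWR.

VSWR ≈ 5.63

Γ = (Z_L − Z_0)/(Z_L + Z_0) = (-17.1 − j77.3)/(82.9 − j77.3)
|Γ| = 79.2/113 = 0.698
VSWR = (1 + |Γ|)/(1 − |Γ|) = 1.7/0.302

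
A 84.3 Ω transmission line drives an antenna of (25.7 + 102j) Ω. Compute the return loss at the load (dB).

Γ = (-58.6 + j102)/(110 + j102), |Γ| = 0.784
RL = −20·log₁₀|Γ| = −20·log₁₀(0.784)

RL ≈ 2.11 dB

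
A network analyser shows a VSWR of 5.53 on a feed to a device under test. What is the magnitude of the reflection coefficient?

|Γ| ≈ 0.694

|Γ| = (S − 1)/(S + 1) = (5.53 − 1)/(5.53 + 1) = 4.53/6.53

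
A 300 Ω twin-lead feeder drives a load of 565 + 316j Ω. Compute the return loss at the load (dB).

RL ≈ 6.98 dB

Γ = (265 + j316)/(865 + j316), |Γ| = 0.448
RL = −20·log₁₀|Γ| = −20·log₁₀(0.448)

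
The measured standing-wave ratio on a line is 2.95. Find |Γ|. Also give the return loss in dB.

|Γ| ≈ 0.494; return loss ≈ 6.13 dB

|Γ| = (S − 1)/(S + 1) = (2.95 − 1)/(2.95 + 1) = 1.95/3.95
RL = −20·log₁₀|Γ| = −20·log₁₀(0.494)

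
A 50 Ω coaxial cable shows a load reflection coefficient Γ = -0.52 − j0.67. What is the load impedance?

Z_L ≈ 5.09 − j24.3 Ω

Z_L = Z_0·(1 + Γ)/(1 − Γ) = 50·(0.48 − j0.67)/(1.52 + j0.67)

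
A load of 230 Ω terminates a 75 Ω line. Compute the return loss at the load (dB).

Γ = (230 − 75)/(230 + 75) = 0.508
RL = −20·log₁₀|Γ| = −20·log₁₀(0.508)

RL ≈ 5.88 dB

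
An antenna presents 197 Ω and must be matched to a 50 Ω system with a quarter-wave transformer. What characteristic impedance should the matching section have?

Z_qwt ≈ 99.2 Ω

Z_qwt = √(Z_0·R_L) = √(50 × 197) = √9850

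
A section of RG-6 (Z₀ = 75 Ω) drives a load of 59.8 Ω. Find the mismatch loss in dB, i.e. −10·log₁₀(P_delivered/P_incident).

mismatch loss ≈ 0.0556 dB

Γ = (59.8 − 75)/(59.8 + 75) = -0.113
|Γ|² = 0.0127, so P_del/P_inc = 1 − |Γ|² = 0.987
ML = −10·log₁₀(1 − |Γ|²)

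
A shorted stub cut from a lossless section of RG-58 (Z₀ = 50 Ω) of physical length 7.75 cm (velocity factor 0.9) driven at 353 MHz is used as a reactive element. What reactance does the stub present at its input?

λ = v/f = 0.9·c / 353 MHz = 0.765 m
βl = 2π·l/λ = 2π × 0.101 = 36.5°
tan(βl) = 0.739
For a shorted stub, Z_in = jZ_0·tan(βl)

X_in ≈ 37 Ω (inductive)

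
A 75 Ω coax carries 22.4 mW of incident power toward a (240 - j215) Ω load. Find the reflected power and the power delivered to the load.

P_reflected ≈ 11.3 mW; P_delivered ≈ 11.1 mW

|Γ| = |(165 − j215)/(315 − j215)| = 0.711
|Γ|² = 0.505
P_refl = |Γ|²·P_inc = 11.3 mW, P_del = (1 − |Γ|²)·P_inc = 11.1 mW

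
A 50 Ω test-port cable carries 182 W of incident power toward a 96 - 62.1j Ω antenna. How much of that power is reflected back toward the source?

P_reflected ≈ 43.2 W

|Γ| = |(46 − j62.1)/(146 − j62.1)| = 0.487
|Γ|² = 0.237
P_refl = |Γ|²·P_inc = 43.2 W, P_del = (1 − |Γ|²)·P_inc = 139 W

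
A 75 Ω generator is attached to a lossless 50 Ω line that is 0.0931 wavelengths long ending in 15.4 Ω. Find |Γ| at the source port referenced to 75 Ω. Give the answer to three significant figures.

βl = 2π × 0.0931 = 33.5°
tan(βl) = 0.662
Z_in = Z_0·(Z_L + jZ_0·tanβl)/(Z_0 + jZ_L·tanβl) = 21.3 + j28.8 Ω
Γ_s = (Z_in − Z_s)/(Z_in + Z_s) = (-53.7 + j28.8)/(96.3 + j28.8), |Γ_s| = 0.607

|Γ| ≈ 0.607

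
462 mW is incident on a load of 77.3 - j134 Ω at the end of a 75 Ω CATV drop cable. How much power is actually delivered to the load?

|Γ| = |(2.3 − j134)/(152.3 − j134)| = 0.661
|Γ|² = 0.436
P_refl = |Γ|²·P_inc = 202 mW, P_del = (1 − |Γ|²)·P_inc = 260 mW

P_delivered ≈ 260 mW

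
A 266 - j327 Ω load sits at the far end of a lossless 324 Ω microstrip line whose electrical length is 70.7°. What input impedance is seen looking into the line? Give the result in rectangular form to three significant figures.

tan(βl) = tan(70.7°) = 2.86
Z_in = Z_0·(Z_L + jZ_0·tanβl)/(Z_0 + jZ_L·tanβl)
     = 324·(266 + j598)/(1260 + j760)

Z_in ≈ 118 + j82.6 Ω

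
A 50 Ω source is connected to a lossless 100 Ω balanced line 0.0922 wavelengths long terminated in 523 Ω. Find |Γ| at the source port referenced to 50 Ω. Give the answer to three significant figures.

βl = 2π × 0.0922 = 33.2°
tan(βl) = 0.654
Z_in = Z_0·(Z_L + jZ_0·tanβl)/(Z_0 + jZ_L·tanβl) = 58.8 − j136 Ω
Γ_s = (Z_in − Z_s)/(Z_in + Z_s) = (8.78 − j136)/(109 − j136), |Γ_s| = 0.782

|Γ| ≈ 0.782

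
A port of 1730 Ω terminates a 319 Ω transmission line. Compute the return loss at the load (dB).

RL ≈ 3.24 dB

Γ = (1730 − 319)/(1730 + 319) = 0.689
RL = −20·log₁₀|Γ| = −20·log₁₀(0.689)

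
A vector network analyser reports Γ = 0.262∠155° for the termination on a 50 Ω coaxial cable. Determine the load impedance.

Z_L = Z_0·(1 + Γ)/(1 − Γ) = 50·(0.763 + j0.111)/(1.24 − j0.111)

Z_L ≈ 30.2 + j7.17 Ω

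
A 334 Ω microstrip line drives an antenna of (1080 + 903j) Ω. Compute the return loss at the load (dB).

Γ = (746 + j903)/(1414 + j903), |Γ| = 0.698
RL = −20·log₁₀|Γ| = −20·log₁₀(0.698)

RL ≈ 3.12 dB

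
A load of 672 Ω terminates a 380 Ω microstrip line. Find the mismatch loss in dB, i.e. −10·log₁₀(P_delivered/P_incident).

mismatch loss ≈ 0.348 dB

Γ = (672 − 380)/(672 + 380) = 0.278
|Γ|² = 0.077, so P_del/P_inc = 1 − |Γ|² = 0.923
ML = −10·log₁₀(1 − |Γ|²)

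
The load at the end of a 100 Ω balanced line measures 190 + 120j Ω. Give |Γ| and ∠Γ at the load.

Γ ≈ 0.478 ∠ 30.7°

Γ = (Z_L − Z_0)/(Z_L + Z_0) = (90 + j120)/(290 + j120)
|Γ| = 150/314 = 0.478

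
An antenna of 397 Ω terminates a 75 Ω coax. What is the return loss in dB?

RL ≈ 3.32 dB

Γ = (397 − 75)/(397 + 75) = 0.682
RL = −20·log₁₀|Γ| = −20·log₁₀(0.682)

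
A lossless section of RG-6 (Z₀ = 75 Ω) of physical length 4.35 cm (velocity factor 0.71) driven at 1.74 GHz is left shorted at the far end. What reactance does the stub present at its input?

X_in ≈ -96.2 Ω (capacitive)

λ = v/f = 0.71·c / 1.74 GHz = 0.122 m
βl = 2π·l/λ = 2π × 0.355 = 128°
tan(βl) = -1.28
For a shorted stub, Z_in = jZ_0·tan(βl)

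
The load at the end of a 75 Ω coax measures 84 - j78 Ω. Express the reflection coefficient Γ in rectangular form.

Γ ≈ 0.24 − j0.373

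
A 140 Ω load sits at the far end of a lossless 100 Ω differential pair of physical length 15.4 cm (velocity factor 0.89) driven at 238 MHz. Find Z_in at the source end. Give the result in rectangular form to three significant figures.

Z_in ≈ 90.1 − j30.5 Ω

λ = v/f = 0.89·c / 238 MHz = 1.12 m
βl = 2π·l/λ = 2π × 0.137 = 49.4°
tan(βl) = tan(49.4°) = 1.17
Z_in = Z_0·(Z_L + jZ_0·tanβl)/(Z_0 + jZ_L·tanβl)
     = 100·(140 + j117)/(100 + j163)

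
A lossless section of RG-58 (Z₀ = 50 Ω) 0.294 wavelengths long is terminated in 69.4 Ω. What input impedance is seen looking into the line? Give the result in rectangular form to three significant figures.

βl = 2π × 0.294 = 106°
tan(βl) = tan(106°) = -3.52
Z_in = Z_0·(Z_L + jZ_0·tanβl)/(Z_0 + jZ_L·tanβl)
     = 50·(69.4 − j176)/(50 − j245)

Z_in ≈ 37.4 + j6.55 Ω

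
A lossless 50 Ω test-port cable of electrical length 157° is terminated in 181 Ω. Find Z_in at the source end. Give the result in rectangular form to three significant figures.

tan(βl) = tan(157°) = -0.424
Z_in = Z_0·(Z_L + jZ_0·tanβl)/(Z_0 + jZ_L·tanβl)
     = 50·(181 − j21.2)/(50 − j76.8)

Z_in ≈ 63.6 + j76.4 Ω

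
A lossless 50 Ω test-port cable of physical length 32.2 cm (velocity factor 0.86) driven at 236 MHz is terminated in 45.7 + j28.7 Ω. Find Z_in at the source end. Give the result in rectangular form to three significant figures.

Z_in ≈ 31.4 − j15.2 Ω

λ = v/f = 0.86·c / 236 MHz = 1.09 m
βl = 2π·l/λ = 2π × 0.295 = 106°
tan(βl) = tan(106°) = -3.48
Z_in = Z_0·(Z_L + jZ_0·tanβl)/(Z_0 + jZ_L·tanβl)
     = 50·(45.7 − j145)/(150 − j159)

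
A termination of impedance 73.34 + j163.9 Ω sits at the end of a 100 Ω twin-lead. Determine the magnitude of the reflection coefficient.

|Γ| ≈ 0.696

Γ = (Z_L − Z_0)/(Z_L + Z_0) = (-26.66 + j163.9)/(173.3 + j163.9)
|Γ| = 166/239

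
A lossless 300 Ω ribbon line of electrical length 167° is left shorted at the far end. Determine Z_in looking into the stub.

Z_in ≈ −j69.3 Ω

tan(βl) = -0.231
For a shorted stub, Z_in = jZ_0·tan(βl)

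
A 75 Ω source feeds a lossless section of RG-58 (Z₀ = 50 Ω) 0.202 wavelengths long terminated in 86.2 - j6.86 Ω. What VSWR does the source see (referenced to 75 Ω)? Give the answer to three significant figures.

VSWR ≈ 2.55

βl = 2π × 0.202 = 72.7°
tan(βl) = 3.21
Z_in = Z_0·(Z_L + jZ_0·tanβl)/(Z_0 + jZ_L·tanβl) = 29.8 − j7.81 Ω
Γ_s = (Z_in − Z_s)/(Z_in + Z_s) = (-45.2 − j7.81)/(105 − j7.81), |Γ_s| = 0.437
VSWR = (1 + |Γ_s|)/(1 − |Γ_s|)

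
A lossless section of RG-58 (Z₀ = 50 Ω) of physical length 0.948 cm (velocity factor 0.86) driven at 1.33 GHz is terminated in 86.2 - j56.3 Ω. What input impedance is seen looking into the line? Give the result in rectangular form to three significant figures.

Z_in ≈ 44.3 − j47.7 Ω

λ = v/f = 0.86·c / 1.33 GHz = 0.194 m
βl = 2π·l/λ = 2π × 0.0489 = 17.6°
tan(βl) = tan(17.6°) = 0.317
Z_in = Z_0·(Z_L + jZ_0·tanβl)/(Z_0 + jZ_L·tanβl)
     = 50·(86.2 − j40.4)/(67.9 + j27.3)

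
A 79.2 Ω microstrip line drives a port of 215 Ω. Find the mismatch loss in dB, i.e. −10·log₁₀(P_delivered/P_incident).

mismatch loss ≈ 1.04 dB

Γ = (215 − 79.2)/(215 + 79.2) = 0.462
|Γ|² = 0.213, so P_del/P_inc = 1 − |Γ|² = 0.787
ML = −10·log₁₀(1 − |Γ|²)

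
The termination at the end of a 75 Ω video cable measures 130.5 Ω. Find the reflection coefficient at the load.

Γ = (Z_L − Z_0)/(Z_L + Z_0) = (130.5 − 75)/(130.5 + 75) = 55.5/205.5

Γ = 0.27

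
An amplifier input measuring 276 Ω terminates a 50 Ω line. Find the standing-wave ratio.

VSWR ≈ 5.52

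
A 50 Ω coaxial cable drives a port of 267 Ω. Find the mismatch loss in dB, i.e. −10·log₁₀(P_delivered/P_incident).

Γ = (267 − 50)/(267 + 50) = 0.685
|Γ|² = 0.469, so P_del/P_inc = 1 − |Γ|² = 0.531
ML = −10·log₁₀(1 − |Γ|²)

mismatch loss ≈ 2.75 dB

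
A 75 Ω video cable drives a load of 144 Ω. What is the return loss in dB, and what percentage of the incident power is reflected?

Γ = (144 − 75)/(144 + 75) = 0.315
RL = −20·log₁₀(0.315) = 10 dB
P_refl/P_inc = |Γ|² = 0.0993

RL ≈ 10 dB; 9.93% of incident power reflected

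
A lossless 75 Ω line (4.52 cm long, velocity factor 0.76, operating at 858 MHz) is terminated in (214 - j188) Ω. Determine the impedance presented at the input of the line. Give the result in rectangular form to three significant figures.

Z_in ≈ 15.9 − j24.1 Ω

λ = v/f = 0.76·c / 858 MHz = 0.266 m
βl = 2π·l/λ = 2π × 0.17 = 61.2°
tan(βl) = tan(61.2°) = 1.82
Z_in = Z_0·(Z_L + jZ_0·tanβl)/(Z_0 + jZ_L·tanβl)
     = 75·(214 − j51.4)/(417 + j390)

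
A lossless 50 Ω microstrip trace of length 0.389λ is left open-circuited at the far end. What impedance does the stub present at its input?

Z_in ≈ +j59.7 Ω

βl = 2π × 0.389 = 140°
tan(βl) = -0.838
For an open-circuited stub, Z_in = −jZ_0·cot(βl) = −jZ_0/tan(βl)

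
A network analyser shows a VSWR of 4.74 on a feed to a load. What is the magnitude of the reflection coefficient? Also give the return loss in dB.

|Γ| = (S − 1)/(S + 1) = (4.74 − 1)/(4.74 + 1) = 3.74/5.74
RL = −20·log₁₀|Γ| = −20·log₁₀(0.652)

|Γ| ≈ 0.652; return loss ≈ 3.72 dB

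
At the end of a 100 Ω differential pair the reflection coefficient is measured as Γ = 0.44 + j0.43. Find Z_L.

Z_L ≈ 125 + j173 Ω

Z_L = Z_0·(1 + Γ)/(1 − Γ) = 100·(1.44 + j0.43)/(0.56 − j0.43)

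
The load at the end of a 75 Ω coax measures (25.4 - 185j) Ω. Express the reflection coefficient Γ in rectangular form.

Γ ≈ 0.66 − j0.626

Γ = (Z_L − Z_0)/(Z_L + Z_0) = (-49.6 − j185)/(100.4 − j185)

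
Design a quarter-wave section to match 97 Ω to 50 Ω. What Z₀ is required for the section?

Z_qwt ≈ 69.6 Ω

Z_qwt = √(Z_0·R_L) = √(50 × 97) = √4850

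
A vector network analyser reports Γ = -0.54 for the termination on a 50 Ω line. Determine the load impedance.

Z_L = Z_0·(1 + Γ)/(1 − Γ) = 50·(0.46)/(1.54)

Z_L ≈ 14.9 Ω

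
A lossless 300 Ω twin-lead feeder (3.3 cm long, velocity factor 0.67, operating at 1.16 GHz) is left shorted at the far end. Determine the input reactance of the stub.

λ = v/f = 0.67·c / 1.16 GHz = 0.173 m
βl = 2π·l/λ = 2π × 0.19 = 68.6°
tan(βl) = 2.55
For a shorted stub, Z_in = jZ_0·tan(βl)

X_in ≈ 764 Ω (inductive)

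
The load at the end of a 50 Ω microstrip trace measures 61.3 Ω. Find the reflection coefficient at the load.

Γ = (Z_L − Z_0)/(Z_L + Z_0) = (61.3 − 50)/(61.3 + 50) = 11.3/111.3

Γ = 0.102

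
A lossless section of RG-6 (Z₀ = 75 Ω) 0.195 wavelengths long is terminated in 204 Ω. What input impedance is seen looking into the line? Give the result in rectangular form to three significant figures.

Z_in ≈ 30.6 − j22.9 Ω

βl = 2π × 0.195 = 70.2°
tan(βl) = tan(70.2°) = 2.78
Z_in = Z_0·(Z_L + jZ_0·tanβl)/(Z_0 + jZ_L·tanβl)
     = 75·(204 + j208)/(75 + j567)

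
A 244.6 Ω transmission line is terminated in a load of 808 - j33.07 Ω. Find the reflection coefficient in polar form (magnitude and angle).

Γ ≈ 0.536 ∠ -1.56°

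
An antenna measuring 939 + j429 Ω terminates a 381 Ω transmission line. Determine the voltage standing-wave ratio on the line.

Γ = (Z_L − Z_0)/(Z_L + Z_0) = (558 + j429)/(1320 + j429)
|Γ| = 704/1390 = 0.507
VSWR = (1 + |Γ|)/(1 − |Γ|) = 1.51/0.493

VSWR ≈ 3.06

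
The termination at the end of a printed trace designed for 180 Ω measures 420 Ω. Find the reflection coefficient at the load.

Γ = (Z_L − Z_0)/(Z_L + Z_0) = (420 − 180)/(420 + 180) = 240/600

Γ = 0.4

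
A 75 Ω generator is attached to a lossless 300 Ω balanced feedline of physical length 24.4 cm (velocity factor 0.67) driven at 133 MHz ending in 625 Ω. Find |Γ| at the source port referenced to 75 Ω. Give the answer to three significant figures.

|Γ| ≈ 0.588

λ = v/f = 0.67·c / 133 MHz = 1.51 m
βl = 2π·l/λ = 2π × 0.161 = 58.1°
tan(βl) = 1.61
Z_in = Z_0·(Z_L + jZ_0·tanβl)/(Z_0 + jZ_L·tanβl) = 183 − j132 Ω
Γ_s = (Z_in − Z_s)/(Z_in + Z_s) = (108 − j132)/(258 − j132), |Γ_s| = 0.588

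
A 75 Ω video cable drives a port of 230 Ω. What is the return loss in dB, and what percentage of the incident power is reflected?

Γ = (230 − 75)/(230 + 75) = 0.508
RL = −20·log₁₀(0.508) = 5.88 dB
P_refl/P_inc = |Γ|² = 0.258

RL ≈ 5.88 dB; 25.8% of incident power reflected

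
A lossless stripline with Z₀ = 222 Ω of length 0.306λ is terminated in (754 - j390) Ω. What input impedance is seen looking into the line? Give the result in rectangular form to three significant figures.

Z_in ≈ 63.5 + j108 Ω

βl = 2π × 0.306 = 110°
tan(βl) = tan(110°) = -2.72
Z_in = Z_0·(Z_L + jZ_0·tanβl)/(Z_0 + jZ_L·tanβl)
     = 222·(754 − j995)/(-840 − j2050)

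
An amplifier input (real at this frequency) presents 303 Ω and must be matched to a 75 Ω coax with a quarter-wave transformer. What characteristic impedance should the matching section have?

Z_qwt ≈ 151 Ω

Z_qwt = √(Z_0·R_L) = √(75 × 303) = √22720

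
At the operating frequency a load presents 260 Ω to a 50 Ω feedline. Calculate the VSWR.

VSWR ≈ 5.2

For a purely resistive load, VSWR = R_L/Z_0 or Z_0/R_L (whichever > 1) = 260/50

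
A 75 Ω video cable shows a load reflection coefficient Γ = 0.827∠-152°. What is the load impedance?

Z_L = Z_0·(1 + Γ)/(1 − Γ) = 75·(0.27 − j0.388)/(1.73 + j0.388)

Z_L ≈ 7.54 − j18.5 Ω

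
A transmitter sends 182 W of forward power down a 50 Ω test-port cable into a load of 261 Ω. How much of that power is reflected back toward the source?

Γ = (261 − 50)/(261 + 50) = 0.678
|Γ|² = 0.46
P_refl = |Γ|²·P_inc = 83.8 W, P_del = (1 − |Γ|²)·P_inc = 98.2 W

P_reflected ≈ 83.8 W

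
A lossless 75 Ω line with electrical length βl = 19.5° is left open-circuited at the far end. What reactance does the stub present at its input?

tan(βl) = 0.354
For an open-circuited stub, Z_in = −jZ_0·cot(βl) = −jZ_0/tan(βl)

X_in ≈ -212 Ω (capacitive)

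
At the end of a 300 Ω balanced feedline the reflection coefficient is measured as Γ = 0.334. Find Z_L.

Z_L = Z_0·(1 + Γ)/(1 − Γ) = 300·(1.33)/(0.666)

Z_L ≈ 601 Ω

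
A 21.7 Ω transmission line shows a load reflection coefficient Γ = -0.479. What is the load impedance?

Z_L ≈ 7.64 Ω

Z_L = Z_0·(1 + Γ)/(1 − Γ) = 21.7·(0.521)/(1.48)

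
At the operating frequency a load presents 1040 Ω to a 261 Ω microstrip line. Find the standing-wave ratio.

For a purely resistive load, VSWR = R_L/Z_0 or Z_0/R_L (whichever > 1) = 1040/261

VSWR ≈ 3.98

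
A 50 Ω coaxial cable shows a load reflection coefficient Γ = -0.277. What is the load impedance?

Z_L ≈ 28.3 Ω

Z_L = Z_0·(1 + Γ)/(1 − Γ) = 50·(0.723)/(1.28)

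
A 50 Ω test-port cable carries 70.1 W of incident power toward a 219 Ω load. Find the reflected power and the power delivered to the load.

Γ = (219 − 50)/(219 + 50) = 0.628
|Γ|² = 0.395
P_refl = |Γ|²·P_inc = 27.7 W, P_del = (1 − |Γ|²)·P_inc = 42.4 W

P_reflected ≈ 27.7 W; P_delivered ≈ 42.4 W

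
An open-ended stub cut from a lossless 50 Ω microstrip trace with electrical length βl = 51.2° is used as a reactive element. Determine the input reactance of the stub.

tan(βl) = 1.24
For an open-ended stub, Z_in = −jZ_0·cot(βl) = −jZ_0/tan(βl)

X_in ≈ -40.2 Ω (capacitive)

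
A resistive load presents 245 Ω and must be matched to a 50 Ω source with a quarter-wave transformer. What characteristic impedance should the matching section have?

Z_qwt = √(Z_0·R_L) = √(50 × 245) = √12250

Z_qwt ≈ 111 Ω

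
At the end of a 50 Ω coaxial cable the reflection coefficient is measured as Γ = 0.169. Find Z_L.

Z_L = Z_0·(1 + Γ)/(1 − Γ) = 50·(1.17)/(0.831)

Z_L ≈ 70.3 Ω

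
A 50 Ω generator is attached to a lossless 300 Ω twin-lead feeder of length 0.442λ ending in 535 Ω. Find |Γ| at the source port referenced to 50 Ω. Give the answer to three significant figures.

|Γ| ≈ 0.815

βl = 2π × 0.442 = 159°
tan(βl) = -0.381
Z_in = Z_0·(Z_L + jZ_0·tanβl)/(Z_0 + jZ_L·tanβl) = 419 + j171 Ω
Γ_s = (Z_in − Z_s)/(Z_in + Z_s) = (369 + j171)/(469 + j171), |Γ_s| = 0.815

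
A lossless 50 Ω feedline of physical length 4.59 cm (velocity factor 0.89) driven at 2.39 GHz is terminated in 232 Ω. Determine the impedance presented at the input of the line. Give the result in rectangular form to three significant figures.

λ = v/f = 0.89·c / 2.39 GHz = 0.112 m
βl = 2π·l/λ = 2π × 0.411 = 148°
tan(βl) = tan(148°) = -0.627
Z_in = Z_0·(Z_L + jZ_0·tanβl)/(Z_0 + jZ_L·tanβl)
     = 50·(232 − j31.4)/(50 − j145)

Z_in ≈ 34.2 + j68 Ω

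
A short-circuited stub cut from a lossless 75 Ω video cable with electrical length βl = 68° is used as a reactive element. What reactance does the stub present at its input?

X_in ≈ 186 Ω (inductive)

tan(βl) = 2.48
For a short-circuited stub, Z_in = jZ_0·tan(βl)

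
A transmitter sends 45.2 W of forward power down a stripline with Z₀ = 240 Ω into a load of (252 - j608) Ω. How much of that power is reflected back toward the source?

|Γ| = |(12 − j608)/(492 − j608)| = 0.778
|Γ|² = 0.605
P_refl = |Γ|²·P_inc = 27.3 W, P_del = (1 − |Γ|²)·P_inc = 17.9 W

P_reflected ≈ 27.3 W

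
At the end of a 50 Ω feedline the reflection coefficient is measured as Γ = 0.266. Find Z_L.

Z_L ≈ 86.2 Ω

Z_L = Z_0·(1 + Γ)/(1 − Γ) = 50·(1.27)/(0.734)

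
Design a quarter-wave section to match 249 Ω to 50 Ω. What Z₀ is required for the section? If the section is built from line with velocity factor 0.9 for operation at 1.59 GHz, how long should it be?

Z_qwt ≈ 112 Ω; length ≈ 4.25 cm

Z_qwt = √(Z_0·R_L) = √(50 × 249) = √12450
λ = 0.9·c/f = 0.17 m, so l = λ/4 = 0.0425 m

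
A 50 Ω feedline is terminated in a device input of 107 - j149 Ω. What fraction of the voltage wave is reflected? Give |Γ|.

Γ = (Z_L − Z_0)/(Z_L + Z_0) = (57 − j149)/(157 − j149)
|Γ| = 160/216

|Γ| ≈ 0.737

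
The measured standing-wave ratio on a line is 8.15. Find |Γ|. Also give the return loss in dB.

|Γ| = (S − 1)/(S + 1) = (8.15 − 1)/(8.15 + 1) = 7.15/9.15
RL = −20·log₁₀|Γ| = −20·log₁₀(0.781)

|Γ| ≈ 0.781; return loss ≈ 2.14 dB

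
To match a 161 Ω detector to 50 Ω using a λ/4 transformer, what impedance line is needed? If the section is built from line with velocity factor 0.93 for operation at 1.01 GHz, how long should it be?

Z_qwt = √(Z_0·R_L) = √(50 × 161) = √8050
λ = 0.93·c/f = 0.276 m, so l = λ/4 = 0.0691 m

Z_qwt ≈ 89.7 Ω; length ≈ 6.91 cm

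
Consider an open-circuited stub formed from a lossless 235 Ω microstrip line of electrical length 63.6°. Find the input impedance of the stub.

tan(βl) = 2.01
For an open-circuited stub, Z_in = −jZ_0·cot(βl) = −jZ_0/tan(βl)

Z_in ≈ −j117 Ω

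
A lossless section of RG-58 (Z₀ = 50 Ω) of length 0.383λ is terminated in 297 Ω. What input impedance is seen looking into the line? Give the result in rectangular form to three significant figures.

βl = 2π × 0.383 = 138°
tan(βl) = tan(138°) = -0.904
Z_in = Z_0·(Z_L + jZ_0·tanβl)/(Z_0 + jZ_L·tanβl)
     = 50·(297 − j45.2)/(50 − j269)

Z_in ≈ 18.1 + j51.9 Ω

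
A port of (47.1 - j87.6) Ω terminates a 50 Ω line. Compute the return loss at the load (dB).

RL ≈ 3.48 dB

Γ = (-2.9 − j87.6)/(97.1 − j87.6), |Γ| = 0.67
RL = −20·log₁₀|Γ| = −20·log₁₀(0.67)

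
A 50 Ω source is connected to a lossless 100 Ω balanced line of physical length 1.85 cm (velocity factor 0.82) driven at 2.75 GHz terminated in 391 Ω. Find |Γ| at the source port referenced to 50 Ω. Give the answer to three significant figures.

λ = v/f = 0.82·c / 2.75 GHz = 0.0895 m
βl = 2π·l/λ = 2π × 0.207 = 74.5°
tan(βl) = 3.59
Z_in = Z_0·(Z_L + jZ_0·tanβl)/(Z_0 + jZ_L·tanβl) = 27.4 − j25.9 Ω
Γ_s = (Z_in − Z_s)/(Z_in + Z_s) = (-22.6 − j25.9)/(77.4 − j25.9), |Γ_s| = 0.421

|Γ| ≈ 0.421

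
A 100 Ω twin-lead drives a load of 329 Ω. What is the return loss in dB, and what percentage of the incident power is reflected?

RL ≈ 5.45 dB; 28.5% of incident power reflected

Γ = (329 − 100)/(329 + 100) = 0.534
RL = −20·log₁₀(0.534) = 5.45 dB
P_refl/P_inc = |Γ|² = 0.285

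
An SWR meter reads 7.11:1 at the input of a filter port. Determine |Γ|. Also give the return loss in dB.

|Γ| ≈ 0.753; return loss ≈ 2.46 dB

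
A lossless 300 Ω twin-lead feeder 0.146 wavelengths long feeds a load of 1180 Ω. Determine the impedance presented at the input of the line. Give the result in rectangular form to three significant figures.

Z_in ≈ 117 − j207 Ω

βl = 2π × 0.146 = 52.6°
tan(βl) = tan(52.6°) = 1.31
Z_in = Z_0·(Z_L + jZ_0·tanβl)/(Z_0 + jZ_L·tanβl)
     = 300·(1180 + j392)/(300 + j1540)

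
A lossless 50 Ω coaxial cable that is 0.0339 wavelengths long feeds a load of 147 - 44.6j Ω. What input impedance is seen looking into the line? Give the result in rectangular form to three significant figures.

Z_in ≈ 84.2 − j73.2 Ω

βl = 2π × 0.0339 = 12.2°
tan(βl) = tan(12.2°) = 0.216
Z_in = Z_0·(Z_L + jZ_0·tanβl)/(Z_0 + jZ_L·tanβl)
     = 50·(147 − j33.8)/(59.6 + j31.8)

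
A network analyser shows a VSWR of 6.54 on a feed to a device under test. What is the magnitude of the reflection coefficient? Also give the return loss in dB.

|Γ| ≈ 0.735; return loss ≈ 2.68 dB

|Γ| = (S − 1)/(S + 1) = (6.54 − 1)/(6.54 + 1) = 5.54/7.54
RL = −20·log₁₀|Γ| = −20·log₁₀(0.735)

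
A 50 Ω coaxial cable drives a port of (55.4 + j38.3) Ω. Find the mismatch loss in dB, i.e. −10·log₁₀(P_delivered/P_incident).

mismatch loss ≈ 0.55 dB

Γ = (5.4 + j38.3)/(105.4 + j38.3), |Γ| = 0.345
|Γ|² = 0.119, so P_del/P_inc = 1 − |Γ|² = 0.881
ML = −10·log₁₀(1 − |Γ|²)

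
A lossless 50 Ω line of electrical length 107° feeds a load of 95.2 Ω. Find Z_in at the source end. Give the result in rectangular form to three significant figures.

Z_in ≈ 28 + j10.8 Ω

tan(βl) = tan(107°) = -3.27
Z_in = Z_0·(Z_L + jZ_0·tanβl)/(Z_0 + jZ_L·tanβl)
     = 50·(95.2 − j164)/(50 − j311)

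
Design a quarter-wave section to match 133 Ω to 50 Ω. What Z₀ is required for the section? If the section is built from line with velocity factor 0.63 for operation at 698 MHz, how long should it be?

Z_qwt = √(Z_0·R_L) = √(50 × 133) = √6650
λ = 0.63·c/f = 0.271 m, so l = λ/4 = 0.0677 m

Z_qwt ≈ 81.5 Ω; length ≈ 6.77 cm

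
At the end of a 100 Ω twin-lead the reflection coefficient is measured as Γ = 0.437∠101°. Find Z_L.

Z_L ≈ 59.6 + j63.2 Ω

Z_L = Z_0·(1 + Γ)/(1 − Γ) = 100·(0.917 + j0.429)/(1.08 − j0.429)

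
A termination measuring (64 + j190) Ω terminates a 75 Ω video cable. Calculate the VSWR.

VSWR ≈ 9.44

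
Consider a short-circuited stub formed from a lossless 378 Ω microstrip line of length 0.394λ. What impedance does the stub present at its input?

βl = 2π × 0.394 = 142°
tan(βl) = -0.786
For a short-circuited stub, Z_in = jZ_0·tan(βl)

Z_in ≈ −j297 Ω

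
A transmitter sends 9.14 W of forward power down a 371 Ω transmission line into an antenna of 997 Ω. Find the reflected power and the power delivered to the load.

Γ = (997 − 371)/(997 + 371) = 0.458
|Γ|² = 0.209
P_refl = |Γ|²·P_inc = 1.91 W, P_del = (1 − |Γ|²)·P_inc = 7.23 W

P_reflected ≈ 1.91 W; P_delivered ≈ 7.23 W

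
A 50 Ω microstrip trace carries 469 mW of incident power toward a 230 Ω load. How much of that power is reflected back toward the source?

P_reflected ≈ 194 mW

Γ = (230 − 50)/(230 + 50) = 0.643
|Γ|² = 0.413
P_refl = |Γ|²·P_inc = 194 mW, P_del = (1 − |Γ|²)·P_inc = 275 mW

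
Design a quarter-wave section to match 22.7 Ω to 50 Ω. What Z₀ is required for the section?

Z_qwt ≈ 33.7 Ω

Z_qwt = √(Z_0·R_L) = √(50 × 22.7) = √1135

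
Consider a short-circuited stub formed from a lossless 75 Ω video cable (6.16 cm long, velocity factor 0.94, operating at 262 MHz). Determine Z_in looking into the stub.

Z_in ≈ +j28.2 Ω

λ = v/f = 0.94·c / 262 MHz = 1.08 m
βl = 2π·l/λ = 2π × 0.0572 = 20.6°
tan(βl) = 0.376
For a short-circuited stub, Z_in = jZ_0·tan(βl)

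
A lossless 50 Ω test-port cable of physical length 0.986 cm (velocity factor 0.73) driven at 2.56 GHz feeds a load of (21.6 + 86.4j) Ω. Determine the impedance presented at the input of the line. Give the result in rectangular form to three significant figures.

Z_in ≈ 90.5 − j182 Ω

λ = v/f = 0.73·c / 2.56 GHz = 0.0855 m
βl = 2π·l/λ = 2π × 0.115 = 41.5°
tan(βl) = tan(41.5°) = 0.885
Z_in = Z_0·(Z_L + jZ_0·tanβl)/(Z_0 + jZ_L·tanβl)
     = 50·(21.6 + j131)/(-26.4 + j19.1)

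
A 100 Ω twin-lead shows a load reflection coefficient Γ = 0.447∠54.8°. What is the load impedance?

Z_L ≈ 117 + j107 Ω

Z_L = Z_0·(1 + Γ)/(1 − Γ) = 100·(1.26 + j0.365)/(0.742 − j0.365)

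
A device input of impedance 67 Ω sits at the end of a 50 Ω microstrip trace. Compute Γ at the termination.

Γ = 0.145

Γ = (Z_L − Z_0)/(Z_L + Z_0) = (67 − 50)/(67 + 50) = 17/117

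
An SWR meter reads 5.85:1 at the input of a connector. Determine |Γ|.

|Γ| = (S − 1)/(S + 1) = (5.85 − 1)/(5.85 + 1) = 4.85/6.85

|Γ| ≈ 0.708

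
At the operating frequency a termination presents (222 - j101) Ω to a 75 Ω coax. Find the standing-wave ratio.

Γ = (Z_L − Z_0)/(Z_L + Z_0) = (147 − j101)/(297 − j101)
|Γ| = 178/314 = 0.569
VSWR = (1 + |Γ|)/(1 − |Γ|) = 1.57/0.431

VSWR ≈ 3.64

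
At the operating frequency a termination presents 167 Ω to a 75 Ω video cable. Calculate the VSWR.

VSWR ≈ 2.23

Γ = (167 − 75)/(167 + 75) = 0.38
VSWR = (1 + 0.38)/(1 − 0.38)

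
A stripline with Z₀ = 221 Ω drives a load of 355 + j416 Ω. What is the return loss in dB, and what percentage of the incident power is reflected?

Γ = (134 + j416)/(576 + j416), |Γ| = 0.615
RL = −20·log₁₀(0.615) = 4.22 dB
P_refl/P_inc = |Γ|² = 0.378

RL ≈ 4.22 dB; 37.8% of incident power reflected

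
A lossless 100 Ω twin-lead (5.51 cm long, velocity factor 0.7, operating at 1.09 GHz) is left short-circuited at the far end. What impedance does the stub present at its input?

λ = v/f = 0.7·c / 1.09 GHz = 0.193 m
βl = 2π·l/λ = 2π × 0.286 = 103°
tan(βl) = -4.35
For a short-circuited stub, Z_in = jZ_0·tan(βl)

Z_in ≈ −j435 Ω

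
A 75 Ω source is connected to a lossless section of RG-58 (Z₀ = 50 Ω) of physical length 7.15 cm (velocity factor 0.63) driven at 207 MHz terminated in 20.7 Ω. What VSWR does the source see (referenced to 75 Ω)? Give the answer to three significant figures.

VSWR ≈ 3.22

λ = v/f = 0.63·c / 207 MHz = 0.913 m
βl = 2π·l/λ = 2π × 0.0783 = 28.2°
tan(βl) = 0.536
Z_in = Z_0·(Z_L + jZ_0·tanβl)/(Z_0 + jZ_L·tanβl) = 25.4 + j21.2 Ω
Γ_s = (Z_in − Z_s)/(Z_in + Z_s) = (-49.6 + j21.2)/(100 + j21.2), |Γ_s| = 0.526
VSWR = (1 + |Γ_s|)/(1 − |Γ_s|)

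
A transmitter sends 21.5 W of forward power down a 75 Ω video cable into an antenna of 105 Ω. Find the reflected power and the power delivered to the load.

Γ = (105 − 75)/(105 + 75) = 0.167
|Γ|² = 0.0278
P_refl = |Γ|²·P_inc = 0.597 W, P_del = (1 − |Γ|²)·P_inc = 20.9 W

P_reflected ≈ 0.597 W; P_delivered ≈ 20.9 W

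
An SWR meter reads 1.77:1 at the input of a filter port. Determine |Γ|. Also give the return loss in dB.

|Γ| = (S − 1)/(S + 1) = (1.77 − 1)/(1.77 + 1) = 0.77/2.77
RL = −20·log₁₀|Γ| = −20·log₁₀(0.278)

|Γ| ≈ 0.278; return loss ≈ 11.1 dB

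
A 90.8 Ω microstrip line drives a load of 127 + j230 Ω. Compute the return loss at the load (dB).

RL ≈ 2.67 dB

Γ = (36.2 + j230)/(217.8 + j230), |Γ| = 0.735
RL = −20·log₁₀|Γ| = −20·log₁₀(0.735)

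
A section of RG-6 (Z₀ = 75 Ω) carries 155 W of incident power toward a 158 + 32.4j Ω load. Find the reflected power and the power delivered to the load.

P_reflected ≈ 22.2 W; P_delivered ≈ 133 W

|Γ| = |(83 + j32.4)/(233 + j32.4)| = 0.379
|Γ|² = 0.143
P_refl = |Γ|²·P_inc = 22.2 W, P_del = (1 − |Γ|²)·P_inc = 133 W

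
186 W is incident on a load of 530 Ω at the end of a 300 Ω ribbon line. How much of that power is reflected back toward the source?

P_reflected ≈ 14.3 W

Γ = (530 − 300)/(530 + 300) = 0.277
|Γ|² = 0.0768
P_refl = |Γ|²·P_inc = 14.3 W, P_del = (1 − |Γ|²)·P_inc = 172 W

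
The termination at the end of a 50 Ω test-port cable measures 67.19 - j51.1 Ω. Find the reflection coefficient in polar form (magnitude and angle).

Γ = (Z_L − Z_0)/(Z_L + Z_0) = (17.19 − j51.1)/(117.2 − j51.1)
|Γ| = 53.9/128 = 0.422

Γ ≈ 0.422 ∠ -47.8°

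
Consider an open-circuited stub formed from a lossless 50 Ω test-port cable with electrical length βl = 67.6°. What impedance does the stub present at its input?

Z_in ≈ −j20.6 Ω

tan(βl) = 2.43
For an open-circuited stub, Z_in = −jZ_0·cot(βl) = −jZ_0/tan(βl)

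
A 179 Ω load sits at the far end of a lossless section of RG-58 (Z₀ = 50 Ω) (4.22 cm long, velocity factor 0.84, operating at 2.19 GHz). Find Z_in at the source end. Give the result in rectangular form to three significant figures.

λ = v/f = 0.84·c / 2.19 GHz = 0.115 m
βl = 2π·l/λ = 2π × 0.367 = 132°
tan(βl) = tan(132°) = -1.11
Z_in = Z_0·(Z_L + jZ_0·tanβl)/(Z_0 + jZ_L·tanβl)
     = 50·(179 − j55.5)/(50 − j199)

Z_in ≈ 23.8 + j39.1 Ω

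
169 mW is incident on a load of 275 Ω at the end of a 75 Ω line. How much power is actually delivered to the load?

Γ = (275 − 75)/(275 + 75) = 0.571
|Γ|² = 0.327
P_refl = |Γ|²·P_inc = 55.2 mW, P_del = (1 − |Γ|²)·P_inc = 114 mW

P_delivered ≈ 114 mW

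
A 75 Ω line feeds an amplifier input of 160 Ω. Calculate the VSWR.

VSWR ≈ 2.13

For a purely resistive load, VSWR = R_L/Z_0 or Z_0/R_L (whichever > 1) = 160/75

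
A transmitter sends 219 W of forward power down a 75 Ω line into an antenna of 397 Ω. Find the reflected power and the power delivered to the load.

P_reflected ≈ 102 W; P_delivered ≈ 117 W

Γ = (397 − 75)/(397 + 75) = 0.682
|Γ|² = 0.465
P_refl = |Γ|²·P_inc = 102 W, P_del = (1 − |Γ|²)·P_inc = 117 W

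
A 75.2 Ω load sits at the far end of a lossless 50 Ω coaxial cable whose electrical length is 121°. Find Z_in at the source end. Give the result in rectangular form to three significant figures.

Z_in ≈ 39 + j14.5 Ω

tan(βl) = tan(121°) = -1.66
Z_in = Z_0·(Z_L + jZ_0·tanβl)/(Z_0 + jZ_L·tanβl)
     = 50·(75.2 − j83.2)/(50 − j125)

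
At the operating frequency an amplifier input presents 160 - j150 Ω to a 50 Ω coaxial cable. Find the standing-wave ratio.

VSWR ≈ 6.16

Γ = (Z_L − Z_0)/(Z_L + Z_0) = (110 − j150)/(210 − j150)
|Γ| = 186/258 = 0.721
VSWR = (1 + |Γ|)/(1 − |Γ|) = 1.72/0.279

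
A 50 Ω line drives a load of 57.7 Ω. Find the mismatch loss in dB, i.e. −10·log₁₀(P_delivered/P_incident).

Γ = (57.7 − 50)/(57.7 + 50) = 0.0715
|Γ|² = 0.00511, so P_del/P_inc = 1 − |Γ|² = 0.995
ML = −10·log₁₀(1 − |Γ|²)

mismatch loss ≈ 0.0223 dB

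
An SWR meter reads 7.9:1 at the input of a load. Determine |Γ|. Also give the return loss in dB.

|Γ| = (S − 1)/(S + 1) = (7.9 − 1)/(7.9 + 1) = 6.9/8.9
RL = −20·log₁₀|Γ| = −20·log₁₀(0.775)

|Γ| ≈ 0.775; return loss ≈ 2.21 dB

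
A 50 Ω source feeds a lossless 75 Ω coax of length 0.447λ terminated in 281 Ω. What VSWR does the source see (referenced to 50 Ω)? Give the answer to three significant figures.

VSWR ≈ 5.3

βl = 2π × 0.447 = 161°
tan(βl) = -0.346
Z_in = Z_0·(Z_L + jZ_0·tanβl)/(Z_0 + jZ_L·tanβl) = 117 + j126 Ω
Γ_s = (Z_in − Z_s)/(Z_in + Z_s) = (67.4 + j126)/(167 + j126), |Γ_s| = 0.683
VSWR = (1 + |Γ_s|)/(1 − |Γ_s|)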